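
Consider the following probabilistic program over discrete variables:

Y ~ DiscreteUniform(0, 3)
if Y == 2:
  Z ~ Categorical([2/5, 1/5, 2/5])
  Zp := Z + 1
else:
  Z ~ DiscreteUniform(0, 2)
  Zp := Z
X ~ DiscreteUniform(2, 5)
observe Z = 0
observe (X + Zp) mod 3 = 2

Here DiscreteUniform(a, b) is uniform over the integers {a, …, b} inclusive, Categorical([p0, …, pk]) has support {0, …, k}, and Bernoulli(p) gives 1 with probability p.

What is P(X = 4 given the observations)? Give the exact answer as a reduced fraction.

P(X = 4 | obs) = 1/6

Enumerate traces; 7 have nonzero weight after conditioning:
  (Y=0, Z=0, X=2) weight 1/48
  (Y=0, Z=0, X=5) weight 1/48
  (Y=1, Z=0, X=2) weight 1/48
  (Y=1, Z=0, X=5) weight 1/48
  (Y=2, Z=0, X=4) weight 1/40
  (Y=3, Z=0, X=2) weight 1/48
  (Y=3, Z=0, X=5) weight 1/48
Group by X:
  weight(X=2) = 1/16
  weight(X=4) = 1/40
  weight(X=5) = 1/16
Total weight = 1/16 + 1/40 + 1/16 = 3/20
P(X=2 | obs) = 1/16 / 3/20 = 5/12
P(X=4 | obs) = 1/40 / 3/20 = 1/6
P(X=5 | obs) = 1/16 / 3/20 = 5/12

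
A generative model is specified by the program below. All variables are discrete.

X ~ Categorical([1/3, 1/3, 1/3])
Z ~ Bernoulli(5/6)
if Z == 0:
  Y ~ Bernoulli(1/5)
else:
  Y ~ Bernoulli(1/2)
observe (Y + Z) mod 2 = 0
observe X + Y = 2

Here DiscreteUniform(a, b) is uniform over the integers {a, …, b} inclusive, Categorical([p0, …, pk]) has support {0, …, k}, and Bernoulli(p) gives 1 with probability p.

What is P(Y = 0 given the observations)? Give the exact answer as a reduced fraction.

Enumerate traces; 2 have nonzero weight after conditioning:
  (X=1, Z=1, Y=1) weight 5/36
  (X=2, Z=0, Y=0) weight 2/45
Group by Y:
  weight(Y=0) = 2/45
  weight(Y=1) = 5/36
Total weight = 2/45 + 5/36 = 11/60
P(Y=0 | obs) = 2/45 / 11/60 = 8/33
P(Y=1 | obs) = 5/36 / 11/60 = 25/33

P(Y = 0 | obs) = 8/33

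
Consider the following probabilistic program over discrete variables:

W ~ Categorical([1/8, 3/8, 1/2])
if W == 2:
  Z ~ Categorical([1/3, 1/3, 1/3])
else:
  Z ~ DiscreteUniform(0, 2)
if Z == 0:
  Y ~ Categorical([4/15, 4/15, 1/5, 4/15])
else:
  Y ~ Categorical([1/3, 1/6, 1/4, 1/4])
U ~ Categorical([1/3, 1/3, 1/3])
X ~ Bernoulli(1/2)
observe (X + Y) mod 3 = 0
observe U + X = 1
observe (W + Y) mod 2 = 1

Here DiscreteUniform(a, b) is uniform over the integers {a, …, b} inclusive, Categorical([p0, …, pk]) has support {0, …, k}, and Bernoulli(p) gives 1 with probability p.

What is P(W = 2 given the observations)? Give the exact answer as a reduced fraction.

P(W = 2 | obs) = 46/131

Enumerate traces; 12 have nonzero weight after conditioning:
  (W=0, Z=0, Y=3, U=1, X=0) weight 1/540
  (W=0, Z=1, Y=3, U=1, X=0) weight 1/576
  (W=0, Z=2, Y=3, U=1, X=0) weight 1/576
  (W=1, Z=0, Y=0, U=1, X=0) weight 1/180
  (W=1, Z=0, Y=2, U=0, X=1) weight 1/240
  (W=1, Z=1, Y=0, U=1, X=0) weight 1/144
  (W=1, Z=1, Y=2, U=0, X=1) weight 1/192
  (W=1, Z=2, Y=0, U=1, X=0) weight 1/144
  (W=2, Z=0, Y=3, U=1, X=0) weight 1/135
  … 3 more
Group by W:
  weight(W=0) = 23/4320
  weight(W=1) = 49/1440
  weight(W=2) = 23/1080
Total weight = 23/4320 + 49/1440 + 23/1080 = 131/2160
P(W=0 | obs) = 23/4320 / 131/2160 = 23/262
P(W=1 | obs) = 49/1440 / 131/2160 = 147/262
P(W=2 | obs) = 23/1080 / 131/2160 = 46/131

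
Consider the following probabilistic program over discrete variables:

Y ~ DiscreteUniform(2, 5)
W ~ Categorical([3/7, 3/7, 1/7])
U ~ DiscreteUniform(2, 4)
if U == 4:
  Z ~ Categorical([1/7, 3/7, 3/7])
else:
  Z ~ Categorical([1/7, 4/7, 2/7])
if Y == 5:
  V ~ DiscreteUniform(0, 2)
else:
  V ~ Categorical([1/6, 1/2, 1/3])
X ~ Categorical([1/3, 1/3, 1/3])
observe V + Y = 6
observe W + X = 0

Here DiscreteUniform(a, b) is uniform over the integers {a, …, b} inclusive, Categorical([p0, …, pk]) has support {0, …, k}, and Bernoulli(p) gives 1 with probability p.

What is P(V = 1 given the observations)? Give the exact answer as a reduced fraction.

Enumerate traces; 18 have nonzero weight after conditioning:
  (Y=4, W=0, U=2, Z=0, V=2, X=0) weight 1/1764
  (Y=4, W=0, U=2, Z=1, V=2, X=0) weight 1/441
  (Y=4, W=0, U=2, Z=2, V=2, X=0) weight 1/882
  (Y=4, W=0, U=3, Z=0, V=2, X=0) weight 1/1764
  (Y=4, W=0, U=3, Z=1, V=2, X=0) weight 1/441
  (Y=4, W=0, U=3, Z=2, V=2, X=0) weight 1/882
  (Y=4, W=0, U=4, Z=0, V=2, X=0) weight 1/1764
  (Y=4, W=0, U=4, Z=1, V=2, X=0) weight 1/588
  (Y=5, W=0, U=2, Z=0, V=1, X=0) weight 1/1764
  … 9 more
Group by V:
  weight(V=1) = 1/84
  weight(V=2) = 1/84
Total weight = 1/84 + 1/84 = 1/42
P(V=1 | obs) = 1/84 / 1/42 = 1/2
P(V=2 | obs) = 1/84 / 1/42 = 1/2

P(V = 1 | obs) = 1/2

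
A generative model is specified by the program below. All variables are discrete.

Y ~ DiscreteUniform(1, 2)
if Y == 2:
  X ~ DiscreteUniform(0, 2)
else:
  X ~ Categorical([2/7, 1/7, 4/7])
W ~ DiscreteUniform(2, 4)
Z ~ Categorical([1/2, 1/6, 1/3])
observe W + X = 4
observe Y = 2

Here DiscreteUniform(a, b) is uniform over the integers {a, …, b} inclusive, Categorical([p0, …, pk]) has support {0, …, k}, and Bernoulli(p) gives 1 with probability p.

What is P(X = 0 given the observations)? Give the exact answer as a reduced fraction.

P(X = 0 | obs) = 1/3

Enumerate traces; 9 have nonzero weight after conditioning:
  (Y=2, X=0, W=4, Z=0) weight 1/36
  (Y=2, X=0, W=4, Z=1) weight 1/108
  (Y=2, X=0, W=4, Z=2) weight 1/54
  (Y=2, X=1, W=3, Z=0) weight 1/36
  (Y=2, X=1, W=3, Z=1) weight 1/108
  (Y=2, X=1, W=3, Z=2) weight 1/54
  (Y=2, X=2, W=2, Z=0) weight 1/36
  (Y=2, X=2, W=2, Z=1) weight 1/108
  … 1 more
Group by X:
  weight(X=0) = 1/18
  weight(X=1) = 1/18
  weight(X=2) = 1/18
Total weight = 1/18 + 1/18 + 1/18 = 1/6
P(X=0 | obs) = 1/18 / 1/6 = 1/3
P(X=1 | obs) = 1/18 / 1/6 = 1/3
P(X=2 | obs) = 1/18 / 1/6 = 1/3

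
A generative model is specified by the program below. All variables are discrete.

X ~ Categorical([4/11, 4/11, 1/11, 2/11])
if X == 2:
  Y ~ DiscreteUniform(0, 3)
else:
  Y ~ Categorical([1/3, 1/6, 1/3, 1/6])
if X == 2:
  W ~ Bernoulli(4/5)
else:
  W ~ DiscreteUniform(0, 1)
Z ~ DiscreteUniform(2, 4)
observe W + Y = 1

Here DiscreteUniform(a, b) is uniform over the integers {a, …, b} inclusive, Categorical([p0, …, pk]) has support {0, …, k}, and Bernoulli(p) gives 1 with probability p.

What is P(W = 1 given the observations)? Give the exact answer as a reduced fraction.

Enumerate traces; 24 have nonzero weight after conditioning:
  (X=0, Y=0, W=1, Z=2) weight 2/99
  (X=0, Y=0, W=1, Z=3) weight 2/99
  (X=0, Y=0, W=1, Z=4) weight 2/99
  (X=0, Y=1, W=0, Z=2) weight 1/99
  (X=0, Y=1, W=0, Z=3) weight 1/99
  (X=0, Y=1, W=0, Z=4) weight 1/99
  (X=1, Y=0, W=1, Z=2) weight 2/99
  (X=1, Y=0, W=1, Z=3) weight 2/99
  … 16 more
Group by W:
  weight(W=0) = 53/660
  weight(W=1) = 28/165
Total weight = 53/660 + 28/165 = 1/4
P(W=0 | obs) = 53/660 / 1/4 = 53/165
P(W=1 | obs) = 28/165 / 1/4 = 112/165

P(W = 1 | obs) = 112/165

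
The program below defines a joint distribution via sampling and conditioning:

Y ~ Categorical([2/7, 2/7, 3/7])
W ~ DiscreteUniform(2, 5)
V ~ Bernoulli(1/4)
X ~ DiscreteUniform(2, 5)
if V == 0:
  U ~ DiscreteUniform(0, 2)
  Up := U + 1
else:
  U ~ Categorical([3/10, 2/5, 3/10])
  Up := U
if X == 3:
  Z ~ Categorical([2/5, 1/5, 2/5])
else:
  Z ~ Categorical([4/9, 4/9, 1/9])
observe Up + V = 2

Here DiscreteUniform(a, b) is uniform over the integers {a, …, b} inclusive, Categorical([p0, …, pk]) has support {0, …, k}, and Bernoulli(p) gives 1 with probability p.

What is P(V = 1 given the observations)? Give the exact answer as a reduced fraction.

P(V = 1 | obs) = 2/7

Enumerate traces; 288 have nonzero weight after conditioning:
  (Y=0, W=2, V=0, X=2, U=1, Z=0) weight 1/504
  (Y=0, W=2, V=0, X=2, U=1, Z=1) weight 1/504
  (Y=0, W=2, V=0, X=2, U=1, Z=2) weight 1/2016
  (Y=0, W=2, V=0, X=3, U=1, Z=0) weight 1/560
  (Y=0, W=2, V=0, X=3, U=1, Z=1) weight 1/1120
  (Y=0, W=2, V=0, X=3, U=1, Z=2) weight 1/560
  (Y=0, W=2, V=0, X=4, U=1, Z=0) weight 1/504
  (Y=0, W=2, V=0, X=4, U=1, Z=1) weight 1/504
  (Y=0, W=2, V=1, X=2, U=1, Z=0) weight 1/1260
  … 279 more
Group by V:
  weight(V=0) = 1/4
  weight(V=1) = 1/10
Total weight = 1/4 + 1/10 = 7/20
P(V=0 | obs) = 1/4 / 7/20 = 5/7
P(V=1 | obs) = 1/10 / 7/20 = 2/7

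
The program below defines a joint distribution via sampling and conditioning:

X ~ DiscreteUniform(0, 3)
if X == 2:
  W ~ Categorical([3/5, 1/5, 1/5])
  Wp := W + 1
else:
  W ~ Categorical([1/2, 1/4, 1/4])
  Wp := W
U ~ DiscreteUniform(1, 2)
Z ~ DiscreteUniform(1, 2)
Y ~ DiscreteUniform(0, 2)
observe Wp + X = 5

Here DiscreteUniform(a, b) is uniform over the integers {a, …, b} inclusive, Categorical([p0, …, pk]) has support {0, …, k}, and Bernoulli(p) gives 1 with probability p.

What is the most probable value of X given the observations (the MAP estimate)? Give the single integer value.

Enumerate traces; 24 have nonzero weight after conditioning:
  (X=2, W=2, U=1, Z=1, Y=0) weight 1/240
  (X=2, W=2, U=1, Z=1, Y=1) weight 1/240
  (X=2, W=2, U=1, Z=1, Y=2) weight 1/240
  (X=2, W=2, U=1, Z=2, Y=0) weight 1/240
  (X=2, W=2, U=1, Z=2, Y=1) weight 1/240
  (X=2, W=2, U=1, Z=2, Y=2) weight 1/240
  (X=2, W=2, U=2, Z=1, Y=0) weight 1/240
  (X=2, W=2, U=2, Z=1, Y=1) weight 1/240
  (X=3, W=2, U=1, Z=1, Y=0) weight 1/192
  … 15 more
Group by X:
  weight(X=2) = 1/20
  weight(X=3) = 1/16
Total weight = 1/20 + 1/16 = 9/80
P(X=2 | obs) = 1/20 / 9/80 = 4/9
P(X=3 | obs) = 1/16 / 9/80 = 5/9
argmax = 3

argmax_v P(X = v | obs) = 3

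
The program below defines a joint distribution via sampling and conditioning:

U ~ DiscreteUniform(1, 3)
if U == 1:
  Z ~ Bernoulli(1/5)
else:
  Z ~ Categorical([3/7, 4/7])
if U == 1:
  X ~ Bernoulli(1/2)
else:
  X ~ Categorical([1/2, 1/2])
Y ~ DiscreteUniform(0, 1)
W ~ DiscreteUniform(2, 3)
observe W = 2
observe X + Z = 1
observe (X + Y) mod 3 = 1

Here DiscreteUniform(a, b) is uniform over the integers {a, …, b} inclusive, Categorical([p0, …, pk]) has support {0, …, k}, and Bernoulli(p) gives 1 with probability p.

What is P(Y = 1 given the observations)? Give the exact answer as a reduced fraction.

Enumerate traces; 6 have nonzero weight after conditioning:
  (U=1, Z=0, X=1, Y=0, W=2) weight 1/30
  (U=1, Z=1, X=0, Y=1, W=2) weight 1/120
  (U=2, Z=0, X=1, Y=0, W=2) weight 1/56
  (U=2, Z=1, X=0, Y=1, W=2) weight 1/42
  (U=3, Z=0, X=1, Y=0, W=2) weight 1/56
  (U=3, Z=1, X=0, Y=1, W=2) weight 1/42
Group by Y:
  weight(Y=0) = 29/420
  weight(Y=1) = 47/840
Total weight = 29/420 + 47/840 = 1/8
P(Y=0 | obs) = 29/420 / 1/8 = 58/105
P(Y=1 | obs) = 47/840 / 1/8 = 47/105

P(Y = 1 | obs) = 47/105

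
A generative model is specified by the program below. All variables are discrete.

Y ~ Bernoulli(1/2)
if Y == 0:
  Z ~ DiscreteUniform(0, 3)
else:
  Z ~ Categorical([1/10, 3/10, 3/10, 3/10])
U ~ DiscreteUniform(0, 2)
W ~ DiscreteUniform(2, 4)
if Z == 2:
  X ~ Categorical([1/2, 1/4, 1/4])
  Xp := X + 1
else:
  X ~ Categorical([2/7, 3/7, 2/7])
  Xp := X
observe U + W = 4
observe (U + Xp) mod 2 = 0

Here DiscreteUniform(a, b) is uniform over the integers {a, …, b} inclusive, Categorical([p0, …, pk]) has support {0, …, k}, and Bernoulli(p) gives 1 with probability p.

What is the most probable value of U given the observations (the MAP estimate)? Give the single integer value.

argmax_v P(U = v | obs) = 1

Enumerate traces; 38 have nonzero weight after conditioning:
  (Y=0, Z=0, U=0, W=4, X=0) weight 1/252
  (Y=0, Z=0, U=0, W=4, X=2) weight 1/252
  (Y=0, Z=0, U=1, W=3, X=1) weight 1/168
  (Y=0, Z=0, U=2, W=2, X=0) weight 1/252
  (Y=0, Z=0, U=2, W=2, X=2) weight 1/252
  (Y=0, Z=1, U=0, W=4, X=0) weight 1/252
  (Y=0, Z=1, U=0, W=4, X=2) weight 1/252
  (Y=0, Z=1, U=1, W=3, X=1) weight 1/168
  … 30 more
Group by U:
  weight(U=0) = 541/10080
  weight(U=1) = 193/3360
  weight(U=2) = 541/10080
Total weight = 541/10080 + 193/3360 + 541/10080 = 1661/10080
P(U=0 | obs) = 541/10080 / 1661/10080 = 541/1661
P(U=1 | obs) = 193/3360 / 1661/10080 = 579/1661
P(U=2 | obs) = 541/10080 / 1661/10080 = 541/1661
argmax = 1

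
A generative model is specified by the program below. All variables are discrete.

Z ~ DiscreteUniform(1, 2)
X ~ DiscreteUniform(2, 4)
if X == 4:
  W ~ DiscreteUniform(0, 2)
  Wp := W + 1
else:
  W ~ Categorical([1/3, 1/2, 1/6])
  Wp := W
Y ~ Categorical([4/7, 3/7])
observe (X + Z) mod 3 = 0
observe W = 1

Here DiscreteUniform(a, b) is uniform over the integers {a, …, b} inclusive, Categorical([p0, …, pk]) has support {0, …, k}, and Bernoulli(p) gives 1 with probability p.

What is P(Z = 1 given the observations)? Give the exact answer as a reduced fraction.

Enumerate traces; 4 have nonzero weight after conditioning:
  (Z=1, X=2, W=1, Y=0) weight 1/21
  (Z=1, X=2, W=1, Y=1) weight 1/28
  (Z=2, X=4, W=1, Y=0) weight 2/63
  (Z=2, X=4, W=1, Y=1) weight 1/42
Group by Z:
  weight(Z=1) = 1/12
  weight(Z=2) = 1/18
Total weight = 1/12 + 1/18 = 5/36
P(Z=1 | obs) = 1/12 / 5/36 = 3/5
P(Z=2 | obs) = 1/18 / 5/36 = 2/5

P(Z = 1 | obs) = 3/5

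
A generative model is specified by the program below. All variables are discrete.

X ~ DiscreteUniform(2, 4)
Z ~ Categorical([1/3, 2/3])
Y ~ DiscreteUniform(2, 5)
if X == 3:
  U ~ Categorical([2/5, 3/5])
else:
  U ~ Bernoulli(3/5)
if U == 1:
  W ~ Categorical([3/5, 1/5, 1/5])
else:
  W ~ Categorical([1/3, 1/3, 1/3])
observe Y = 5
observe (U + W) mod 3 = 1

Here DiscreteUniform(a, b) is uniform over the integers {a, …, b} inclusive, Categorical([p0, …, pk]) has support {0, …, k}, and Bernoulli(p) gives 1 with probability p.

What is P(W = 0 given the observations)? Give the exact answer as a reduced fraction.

Enumerate traces; 12 have nonzero weight after conditioning:
  (X=2, Z=0, Y=5, U=0, W=1) weight 1/270
  (X=2, Z=0, Y=5, U=1, W=0) weight 1/100
  (X=2, Z=1, Y=5, U=0, W=1) weight 1/135
  (X=2, Z=1, Y=5, U=1, W=0) weight 1/50
  (X=3, Z=0, Y=5, U=0, W=1) weight 1/270
  (X=3, Z=0, Y=5, U=1, W=0) weight 1/100
  (X=3, Z=1, Y=5, U=0, W=1) weight 1/135
  (X=3, Z=1, Y=5, U=1, W=0) weight 1/50
  … 4 more
Group by W:
  weight(W=0) = 9/100
  weight(W=1) = 1/30
Total weight = 9/100 + 1/30 = 37/300
P(W=0 | obs) = 9/100 / 37/300 = 27/37
P(W=1 | obs) = 1/30 / 37/300 = 10/37

P(W = 0 | obs) = 27/37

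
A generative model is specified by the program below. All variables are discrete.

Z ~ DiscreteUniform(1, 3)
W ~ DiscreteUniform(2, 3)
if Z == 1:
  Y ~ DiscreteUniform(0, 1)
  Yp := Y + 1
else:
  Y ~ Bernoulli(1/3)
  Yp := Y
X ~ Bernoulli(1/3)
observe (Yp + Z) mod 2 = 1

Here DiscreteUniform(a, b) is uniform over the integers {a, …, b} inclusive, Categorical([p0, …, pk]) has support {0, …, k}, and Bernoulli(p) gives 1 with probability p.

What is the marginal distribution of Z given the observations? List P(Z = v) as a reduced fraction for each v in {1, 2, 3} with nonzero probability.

Enumerate traces; 12 have nonzero weight after conditioning:
  (Z=1, W=2, Y=1, X=0) weight 1/18
  (Z=1, W=2, Y=1, X=1) weight 1/36
  (Z=1, W=3, Y=1, X=0) weight 1/18
  (Z=1, W=3, Y=1, X=1) weight 1/36
  (Z=2, W=2, Y=1, X=0) weight 1/27
  (Z=2, W=2, Y=1, X=1) weight 1/54
  (Z=2, W=3, Y=1, X=0) weight 1/27
  (Z=2, W=3, Y=1, X=1) weight 1/54
  (Z=3, W=2, Y=0, X=0) weight 2/27
  … 3 more
Group by Z:
  weight(Z=1) = 1/6
  weight(Z=2) = 1/9
  weight(Z=3) = 2/9
Total weight = 1/6 + 1/9 + 2/9 = 1/2
P(Z=1 | obs) = 1/6 / 1/2 = 1/3
P(Z=2 | obs) = 1/9 / 1/2 = 2/9
P(Z=3 | obs) = 2/9 / 1/2 = 4/9

P(Z=1) = 1/3, P(Z=2) = 2/9, P(Z=3) = 4/9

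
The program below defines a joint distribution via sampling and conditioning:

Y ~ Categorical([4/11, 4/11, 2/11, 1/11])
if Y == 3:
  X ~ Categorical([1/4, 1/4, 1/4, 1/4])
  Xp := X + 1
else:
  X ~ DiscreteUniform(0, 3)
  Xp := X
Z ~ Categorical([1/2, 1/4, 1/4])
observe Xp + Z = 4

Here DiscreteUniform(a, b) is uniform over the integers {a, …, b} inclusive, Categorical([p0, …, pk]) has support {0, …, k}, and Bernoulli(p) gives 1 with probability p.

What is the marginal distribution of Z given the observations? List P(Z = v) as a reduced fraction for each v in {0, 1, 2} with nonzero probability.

Enumerate traces; 9 have nonzero weight after conditioning:
  (Y=0, X=2, Z=2) weight 1/44
  (Y=0, X=3, Z=1) weight 1/44
  (Y=1, X=2, Z=2) weight 1/44
  (Y=1, X=3, Z=1) weight 1/44
  (Y=2, X=2, Z=2) weight 1/88
  (Y=2, X=3, Z=1) weight 1/88
  (Y=3, X=1, Z=2) weight 1/176
  (Y=3, X=2, Z=1) weight 1/176
  (Y=3, X=3, Z=0) weight 1/88
Group by Z:
  weight(Z=0) = 1/88
  weight(Z=1) = 1/16
  weight(Z=2) = 1/16
Total weight = 1/88 + 1/16 + 1/16 = 3/22
P(Z=0 | obs) = 1/88 / 3/22 = 1/12
P(Z=1 | obs) = 1/16 / 3/22 = 11/24
P(Z=2 | obs) = 1/16 / 3/22 = 11/24

P(Z=0) = 1/12, P(Z=1) = 11/24, P(Z=2) = 11/24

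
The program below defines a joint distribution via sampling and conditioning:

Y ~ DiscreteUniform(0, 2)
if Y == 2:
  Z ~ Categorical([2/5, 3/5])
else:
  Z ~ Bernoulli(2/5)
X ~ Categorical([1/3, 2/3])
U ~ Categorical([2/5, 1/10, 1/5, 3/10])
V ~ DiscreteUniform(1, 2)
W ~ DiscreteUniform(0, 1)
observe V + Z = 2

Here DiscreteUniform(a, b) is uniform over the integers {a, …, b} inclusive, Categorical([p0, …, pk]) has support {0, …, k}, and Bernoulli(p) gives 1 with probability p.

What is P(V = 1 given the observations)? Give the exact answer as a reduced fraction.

P(V = 1 | obs) = 7/15

Enumerate traces; 96 have nonzero weight after conditioning:
  (Y=0, Z=0, X=0, U=0, V=2, W=0) weight 1/150
  (Y=0, Z=0, X=0, U=0, V=2, W=1) weight 1/150
  (Y=0, Z=0, X=0, U=1, V=2, W=0) weight 1/600
  (Y=0, Z=0, X=0, U=1, V=2, W=1) weight 1/600
  (Y=0, Z=0, X=0, U=2, V=2, W=0) weight 1/300
  (Y=0, Z=0, X=0, U=2, V=2, W=1) weight 1/300
  (Y=0, Z=0, X=0, U=3, V=2, W=0) weight 1/200
  (Y=0, Z=0, X=0, U=3, V=2, W=1) weight 1/200
  (Y=0, Z=1, X=0, U=0, V=1, W=0) weight 1/225
  … 87 more
Group by V:
  weight(V=1) = 7/30
  weight(V=2) = 4/15
Total weight = 7/30 + 4/15 = 1/2
P(V=1 | obs) = 7/30 / 1/2 = 7/15
P(V=2 | obs) = 4/15 / 1/2 = 8/15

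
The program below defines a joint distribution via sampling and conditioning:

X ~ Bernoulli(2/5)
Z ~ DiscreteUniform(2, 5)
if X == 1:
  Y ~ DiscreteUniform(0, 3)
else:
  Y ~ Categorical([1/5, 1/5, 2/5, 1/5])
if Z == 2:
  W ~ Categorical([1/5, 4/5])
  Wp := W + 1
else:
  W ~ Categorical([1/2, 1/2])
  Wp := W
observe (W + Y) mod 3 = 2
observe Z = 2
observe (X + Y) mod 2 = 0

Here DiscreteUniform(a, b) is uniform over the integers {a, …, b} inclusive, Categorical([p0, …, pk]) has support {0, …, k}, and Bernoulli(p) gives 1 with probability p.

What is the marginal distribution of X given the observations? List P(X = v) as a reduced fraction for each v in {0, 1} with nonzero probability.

Enumerate traces; 2 have nonzero weight after conditioning:
  (X=0, Z=2, Y=2, W=0) weight 3/250
  (X=1, Z=2, Y=1, W=1) weight 1/50
Group by X:
  weight(X=0) = 3/250
  weight(X=1) = 1/50
Total weight = 3/250 + 1/50 = 4/125
P(X=0 | obs) = 3/250 / 4/125 = 3/8
P(X=1 | obs) = 1/50 / 4/125 = 5/8

P(X=0) = 3/8, P(X=1) = 5/8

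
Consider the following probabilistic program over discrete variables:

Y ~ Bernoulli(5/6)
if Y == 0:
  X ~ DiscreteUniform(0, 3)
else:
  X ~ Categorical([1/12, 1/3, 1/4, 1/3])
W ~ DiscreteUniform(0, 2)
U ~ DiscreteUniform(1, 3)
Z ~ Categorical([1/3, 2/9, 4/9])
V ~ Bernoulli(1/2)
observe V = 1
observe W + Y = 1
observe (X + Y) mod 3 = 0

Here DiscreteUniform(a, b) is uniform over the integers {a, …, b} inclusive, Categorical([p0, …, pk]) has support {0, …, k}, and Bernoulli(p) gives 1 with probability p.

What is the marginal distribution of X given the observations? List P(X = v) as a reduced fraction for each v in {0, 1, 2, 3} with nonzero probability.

Enumerate traces; 27 have nonzero weight after conditioning:
  (Y=0, X=0, W=1, U=1, Z=0, V=1) weight 1/1296
  (Y=0, X=0, W=1, U=1, Z=1, V=1) weight 1/1944
  (Y=0, X=0, W=1, U=1, Z=2, V=1) weight 1/972
  (Y=0, X=0, W=1, U=2, Z=0, V=1) weight 1/1296
  (Y=0, X=0, W=1, U=2, Z=1, V=1) weight 1/1944
  (Y=0, X=0, W=1, U=2, Z=2, V=1) weight 1/972
  (Y=0, X=0, W=1, U=3, Z=0, V=1) weight 1/1296
  (Y=0, X=0, W=1, U=3, Z=1, V=1) weight 1/1944
  (Y=0, X=3, W=1, U=1, Z=0, V=1) weight 1/1296
  (Y=1, X=2, W=0, U=1, Z=0, V=1) weight 5/1296
  … 17 more
Group by X:
  weight(X=0) = 1/144
  weight(X=2) = 5/144
  weight(X=3) = 1/144
Total weight = 1/144 + 5/144 + 1/144 = 7/144
P(X=0 | obs) = 1/144 / 7/144 = 1/7
P(X=2 | obs) = 5/144 / 7/144 = 5/7
P(X=3 | obs) = 1/144 / 7/144 = 1/7

P(X=0) = 1/7, P(X=2) = 5/7, P(X=3) = 1/7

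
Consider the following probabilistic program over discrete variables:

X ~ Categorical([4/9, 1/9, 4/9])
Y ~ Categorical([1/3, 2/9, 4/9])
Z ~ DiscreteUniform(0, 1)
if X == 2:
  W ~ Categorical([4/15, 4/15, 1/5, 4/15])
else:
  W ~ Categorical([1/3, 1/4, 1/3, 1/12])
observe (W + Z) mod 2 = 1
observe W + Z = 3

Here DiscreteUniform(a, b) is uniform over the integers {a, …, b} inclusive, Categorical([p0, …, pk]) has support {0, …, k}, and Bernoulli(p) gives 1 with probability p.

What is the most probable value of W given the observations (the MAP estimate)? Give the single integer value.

Enumerate traces; 18 have nonzero weight after conditioning:
  (X=0, Y=0, Z=0, W=3) weight 1/162
  (X=0, Y=0, Z=1, W=2) weight 2/81
  (X=0, Y=1, Z=0, W=3) weight 1/243
  (X=0, Y=1, Z=1, W=2) weight 4/243
  (X=0, Y=2, Z=0, W=3) weight 2/243
  (X=0, Y=2, Z=1, W=2) weight 8/243
  (X=1, Y=0, Z=0, W=3) weight 1/648
  (X=1, Y=0, Z=1, W=2) weight 1/162
  … 10 more
Group by W:
  weight(W=2) = 37/270
  weight(W=3) = 89/1080
Total weight = 37/270 + 89/1080 = 79/360
P(W=2 | obs) = 37/270 / 79/360 = 148/237
P(W=3 | obs) = 89/1080 / 79/360 = 89/237
argmax = 2

argmax_v P(W = v | obs) = 2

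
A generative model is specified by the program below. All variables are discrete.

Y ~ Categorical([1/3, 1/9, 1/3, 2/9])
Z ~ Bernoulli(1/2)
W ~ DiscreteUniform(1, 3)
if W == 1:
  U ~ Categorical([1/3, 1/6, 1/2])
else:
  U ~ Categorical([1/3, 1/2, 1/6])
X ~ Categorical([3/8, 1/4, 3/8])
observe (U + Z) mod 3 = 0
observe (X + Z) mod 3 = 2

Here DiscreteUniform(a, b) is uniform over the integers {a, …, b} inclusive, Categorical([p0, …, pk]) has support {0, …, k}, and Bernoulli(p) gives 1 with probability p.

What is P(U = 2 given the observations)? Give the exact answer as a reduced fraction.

P(U = 2 | obs) = 5/14

Enumerate traces; 24 have nonzero weight after conditioning:
  (Y=0, Z=0, W=1, U=0, X=2) weight 1/144
  (Y=0, Z=0, W=2, U=0, X=2) weight 1/144
  (Y=0, Z=0, W=3, U=0, X=2) weight 1/144
  (Y=0, Z=1, W=1, U=2, X=1) weight 1/144
  (Y=0, Z=1, W=2, U=2, X=1) weight 1/432
  (Y=0, Z=1, W=3, U=2, X=1) weight 1/432
  (Y=1, Z=0, W=1, U=0, X=2) weight 1/432
  (Y=1, Z=0, W=2, U=0, X=2) weight 1/432
  … 16 more
Group by U:
  weight(U=0) = 1/16
  weight(U=2) = 5/144
Total weight = 1/16 + 5/144 = 7/72
P(U=0 | obs) = 1/16 / 7/72 = 9/14
P(U=2 | obs) = 5/144 / 7/72 = 5/14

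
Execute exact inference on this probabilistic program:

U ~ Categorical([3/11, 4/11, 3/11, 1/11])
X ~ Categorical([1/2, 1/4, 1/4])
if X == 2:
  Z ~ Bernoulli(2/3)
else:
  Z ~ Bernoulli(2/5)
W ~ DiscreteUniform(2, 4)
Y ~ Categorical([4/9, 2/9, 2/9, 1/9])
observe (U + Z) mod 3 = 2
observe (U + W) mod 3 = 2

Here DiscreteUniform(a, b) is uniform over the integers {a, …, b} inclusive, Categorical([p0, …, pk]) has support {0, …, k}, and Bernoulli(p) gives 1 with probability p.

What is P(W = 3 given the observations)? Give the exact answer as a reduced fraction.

P(W = 3 | obs) = 6/13

Enumerate traces; 24 have nonzero weight after conditioning:
  (U=1, X=0, Z=1, W=4, Y=0) weight 16/1485
  (U=1, X=0, Z=1, W=4, Y=1) weight 8/1485
  (U=1, X=0, Z=1, W=4, Y=2) weight 8/1485
  (U=1, X=0, Z=1, W=4, Y=3) weight 4/1485
  (U=1, X=1, Z=1, W=4, Y=0) weight 8/1485
  (U=1, X=1, Z=1, W=4, Y=1) weight 4/1485
  (U=1, X=1, Z=1, W=4, Y=2) weight 4/1485
  (U=1, X=1, Z=1, W=4, Y=3) weight 2/1485
  (U=2, X=0, Z=0, W=3, Y=0) weight 2/165
  … 15 more
Group by W:
  weight(W=3) = 8/165
  weight(W=4) = 28/495
Total weight = 8/165 + 28/495 = 52/495
P(W=3 | obs) = 8/165 / 52/495 = 6/13
P(W=4 | obs) = 28/495 / 52/495 = 7/13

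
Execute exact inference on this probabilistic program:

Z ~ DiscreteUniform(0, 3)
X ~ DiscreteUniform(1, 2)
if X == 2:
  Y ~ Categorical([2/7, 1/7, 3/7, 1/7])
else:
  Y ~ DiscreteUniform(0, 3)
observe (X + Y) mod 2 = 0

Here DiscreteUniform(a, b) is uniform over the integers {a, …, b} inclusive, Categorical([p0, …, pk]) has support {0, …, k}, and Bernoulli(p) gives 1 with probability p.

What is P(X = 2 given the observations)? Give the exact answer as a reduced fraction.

P(X = 2 | obs) = 10/17

Enumerate traces; 16 have nonzero weight after conditioning:
  (Z=0, X=1, Y=1) weight 1/32
  (Z=0, X=1, Y=3) weight 1/32
  (Z=0, X=2, Y=0) weight 1/28
  (Z=0, X=2, Y=2) weight 3/56
  (Z=1, X=1, Y=1) weight 1/32
  (Z=1, X=1, Y=3) weight 1/32
  (Z=1, X=2, Y=0) weight 1/28
  (Z=1, X=2, Y=2) weight 3/56
  … 8 more
Group by X:
  weight(X=1) = 1/4
  weight(X=2) = 5/14
Total weight = 1/4 + 5/14 = 17/28
P(X=1 | obs) = 1/4 / 17/28 = 7/17
P(X=2 | obs) = 5/14 / 17/28 = 10/17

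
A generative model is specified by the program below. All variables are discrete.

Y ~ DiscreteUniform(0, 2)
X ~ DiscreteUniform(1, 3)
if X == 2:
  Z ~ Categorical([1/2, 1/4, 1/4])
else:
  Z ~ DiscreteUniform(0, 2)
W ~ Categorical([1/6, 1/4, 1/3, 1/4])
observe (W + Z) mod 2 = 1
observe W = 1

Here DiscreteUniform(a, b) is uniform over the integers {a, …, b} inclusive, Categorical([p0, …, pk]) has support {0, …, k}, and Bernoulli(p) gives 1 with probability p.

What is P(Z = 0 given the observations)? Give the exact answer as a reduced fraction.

Enumerate traces; 18 have nonzero weight after conditioning:
  (Y=0, X=1, Z=0, W=1) weight 1/108
  (Y=0, X=1, Z=2, W=1) weight 1/108
  (Y=0, X=2, Z=0, W=1) weight 1/72
  (Y=0, X=2, Z=2, W=1) weight 1/144
  (Y=0, X=3, Z=0, W=1) weight 1/108
  (Y=0, X=3, Z=2, W=1) weight 1/108
  (Y=1, X=1, Z=0, W=1) weight 1/108
  (Y=1, X=1, Z=2, W=1) weight 1/108
  … 10 more
Group by Z:
  weight(Z=0) = 7/72
  weight(Z=2) = 11/144
Total weight = 7/72 + 11/144 = 25/144
P(Z=0 | obs) = 7/72 / 25/144 = 14/25
P(Z=2 | obs) = 11/144 / 25/144 = 11/25

P(Z = 0 | obs) = 14/25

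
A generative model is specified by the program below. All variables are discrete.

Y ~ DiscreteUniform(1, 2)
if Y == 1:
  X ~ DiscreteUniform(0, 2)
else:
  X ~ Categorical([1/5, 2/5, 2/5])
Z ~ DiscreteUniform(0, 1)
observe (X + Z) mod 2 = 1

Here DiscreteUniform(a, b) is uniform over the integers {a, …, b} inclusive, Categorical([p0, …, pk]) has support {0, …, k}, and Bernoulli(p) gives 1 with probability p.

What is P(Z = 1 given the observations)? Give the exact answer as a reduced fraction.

P(Z = 1 | obs) = 19/30

Enumerate traces; 6 have nonzero weight after conditioning:
  (Y=1, X=0, Z=1) weight 1/12
  (Y=1, X=1, Z=0) weight 1/12
  (Y=1, X=2, Z=1) weight 1/12
  (Y=2, X=0, Z=1) weight 1/20
  (Y=2, X=1, Z=0) weight 1/10
  (Y=2, X=2, Z=1) weight 1/10
Group by Z:
  weight(Z=0) = 11/60
  weight(Z=1) = 19/60
Total weight = 11/60 + 19/60 = 1/2
P(Z=0 | obs) = 11/60 / 1/2 = 11/30
P(Z=1 | obs) = 19/60 / 1/2 = 19/30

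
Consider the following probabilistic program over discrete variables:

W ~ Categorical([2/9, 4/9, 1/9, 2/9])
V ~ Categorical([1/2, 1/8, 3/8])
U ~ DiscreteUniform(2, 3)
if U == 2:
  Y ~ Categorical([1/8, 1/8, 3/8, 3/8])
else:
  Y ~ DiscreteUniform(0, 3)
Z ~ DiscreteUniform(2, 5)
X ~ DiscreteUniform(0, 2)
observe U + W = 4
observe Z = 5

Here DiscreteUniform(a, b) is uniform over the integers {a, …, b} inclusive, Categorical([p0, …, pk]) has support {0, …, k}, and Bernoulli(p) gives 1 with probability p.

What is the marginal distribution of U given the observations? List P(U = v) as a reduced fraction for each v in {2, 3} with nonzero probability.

P(U=2) = 1/5, P(U=3) = 4/5

Enumerate traces; 72 have nonzero weight after conditioning:
  (W=1, V=0, U=3, Y=0, Z=5, X=0) weight 1/432
  (W=1, V=0, U=3, Y=0, Z=5, X=1) weight 1/432
  (W=1, V=0, U=3, Y=0, Z=5, X=2) weight 1/432
  (W=1, V=0, U=3, Y=1, Z=5, X=0) weight 1/432
  (W=1, V=0, U=3, Y=1, Z=5, X=1) weight 1/432
  (W=1, V=0, U=3, Y=1, Z=5, X=2) weight 1/432
  (W=1, V=0, U=3, Y=2, Z=5, X=0) weight 1/432
  (W=1, V=0, U=3, Y=2, Z=5, X=1) weight 1/432
  (W=2, V=0, U=2, Y=0, Z=5, X=0) weight 1/3456
  … 63 more
Group by U:
  weight(U=2) = 1/72
  weight(U=3) = 1/18
Total weight = 1/72 + 1/18 = 5/72
P(U=2 | obs) = 1/72 / 5/72 = 1/5
P(U=3 | obs) = 1/18 / 5/72 = 4/5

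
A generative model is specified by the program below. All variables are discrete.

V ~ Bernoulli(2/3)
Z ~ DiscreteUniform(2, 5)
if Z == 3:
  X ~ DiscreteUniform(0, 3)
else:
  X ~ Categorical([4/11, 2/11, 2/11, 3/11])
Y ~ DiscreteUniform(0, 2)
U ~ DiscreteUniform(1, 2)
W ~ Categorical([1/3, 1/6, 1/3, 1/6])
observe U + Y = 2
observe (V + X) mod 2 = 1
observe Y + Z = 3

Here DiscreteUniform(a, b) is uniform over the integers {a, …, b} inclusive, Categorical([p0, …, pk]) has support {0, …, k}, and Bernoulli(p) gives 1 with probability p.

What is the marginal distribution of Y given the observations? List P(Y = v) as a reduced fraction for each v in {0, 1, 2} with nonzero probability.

Enumerate traces; 32 have nonzero weight after conditioning:
  (V=0, Z=2, X=1, Y=1, U=1, W=0) weight 1/1188
  (V=0, Z=2, X=1, Y=1, U=1, W=1) weight 1/2376
  (V=0, Z=2, X=1, Y=1, U=1, W=2) weight 1/1188
  (V=0, Z=2, X=1, Y=1, U=1, W=3) weight 1/2376
  (V=0, Z=2, X=3, Y=1, U=1, W=0) weight 1/792
  (V=0, Z=2, X=3, Y=1, U=1, W=1) weight 1/1584
  (V=0, Z=2, X=3, Y=1, U=1, W=2) weight 1/792
  (V=0, Z=2, X=3, Y=1, U=1, W=3) weight 1/1584
  (V=0, Z=3, X=1, Y=0, U=2, W=0) weight 1/864
  … 23 more
Group by Y:
  weight(Y=0) = 1/48
  weight(Y=1) = 17/792
Total weight = 1/48 + 17/792 = 67/1584
P(Y=0 | obs) = 1/48 / 67/1584 = 33/67
P(Y=1 | obs) = 17/792 / 67/1584 = 34/67

P(Y=0) = 33/67, P(Y=1) = 34/67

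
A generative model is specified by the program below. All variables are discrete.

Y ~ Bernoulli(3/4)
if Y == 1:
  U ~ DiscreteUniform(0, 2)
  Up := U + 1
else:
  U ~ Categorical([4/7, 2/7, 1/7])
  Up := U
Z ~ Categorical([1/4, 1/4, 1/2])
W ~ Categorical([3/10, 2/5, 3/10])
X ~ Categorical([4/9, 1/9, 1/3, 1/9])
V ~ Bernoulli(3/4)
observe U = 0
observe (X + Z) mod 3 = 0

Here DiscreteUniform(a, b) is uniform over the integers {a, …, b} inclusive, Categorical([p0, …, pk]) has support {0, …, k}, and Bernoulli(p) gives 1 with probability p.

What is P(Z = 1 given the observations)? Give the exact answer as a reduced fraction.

P(Z = 1 | obs) = 3/10

Enumerate traces; 48 have nonzero weight after conditioning:
  (Y=0, U=0, Z=0, W=0, X=0, V=0) weight 1/840
  (Y=0, U=0, Z=0, W=0, X=0, V=1) weight 1/280
  (Y=0, U=0, Z=0, W=0, X=3, V=0) weight 1/3360
  (Y=0, U=0, Z=0, W=0, X=3, V=1) weight 1/1120
  (Y=0, U=0, Z=0, W=1, X=0, V=0) weight 1/630
  (Y=0, U=0, Z=0, W=1, X=0, V=1) weight 1/210
  (Y=0, U=0, Z=0, W=1, X=3, V=0) weight 1/2520
  (Y=0, U=0, Z=0, W=1, X=3, V=1) weight 1/840
  (Y=0, U=0, Z=1, W=0, X=2, V=0) weight 1/1120
  (Y=0, U=0, Z=2, W=0, X=1, V=0) weight 1/1680
  … 38 more
Group by Z:
  weight(Z=0) = 55/1008
  weight(Z=1) = 11/336
  weight(Z=2) = 11/504
Total weight = 55/1008 + 11/336 + 11/504 = 55/504
P(Z=0 | obs) = 55/1008 / 55/504 = 1/2
P(Z=1 | obs) = 11/336 / 55/504 = 3/10
P(Z=2 | obs) = 11/504 / 55/504 = 1/5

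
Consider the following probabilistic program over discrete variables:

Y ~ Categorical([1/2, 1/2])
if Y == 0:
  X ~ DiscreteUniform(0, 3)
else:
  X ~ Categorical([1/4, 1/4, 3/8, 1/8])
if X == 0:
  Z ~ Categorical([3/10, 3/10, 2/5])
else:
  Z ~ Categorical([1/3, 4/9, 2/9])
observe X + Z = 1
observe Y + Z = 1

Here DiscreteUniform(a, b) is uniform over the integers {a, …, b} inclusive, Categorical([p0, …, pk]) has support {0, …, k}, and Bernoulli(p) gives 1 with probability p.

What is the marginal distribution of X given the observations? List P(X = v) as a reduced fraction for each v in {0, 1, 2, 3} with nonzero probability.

P(X=0) = 9/19, P(X=1) = 10/19

Enumerate traces; 2 have nonzero weight after conditioning:
  (Y=0, X=0, Z=1) weight 3/80
  (Y=1, X=1, Z=0) weight 1/24
Group by X:
  weight(X=0) = 3/80
  weight(X=1) = 1/24
Total weight = 3/80 + 1/24 = 19/240
P(X=0 | obs) = 3/80 / 19/240 = 9/19
P(X=1 | obs) = 1/24 / 19/240 = 10/19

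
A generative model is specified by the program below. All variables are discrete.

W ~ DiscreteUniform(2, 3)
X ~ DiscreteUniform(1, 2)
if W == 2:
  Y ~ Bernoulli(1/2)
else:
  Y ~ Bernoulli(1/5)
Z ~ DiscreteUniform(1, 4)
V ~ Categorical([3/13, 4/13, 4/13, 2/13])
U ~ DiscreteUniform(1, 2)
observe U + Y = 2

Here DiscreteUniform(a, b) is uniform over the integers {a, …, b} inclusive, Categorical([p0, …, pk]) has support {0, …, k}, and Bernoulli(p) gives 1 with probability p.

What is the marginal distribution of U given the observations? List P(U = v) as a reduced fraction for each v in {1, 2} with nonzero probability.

P(U=1) = 7/20, P(U=2) = 13/20

Enumerate traces; 128 have nonzero weight after conditioning:
  (W=2, X=1, Y=0, Z=1, V=0, U=2) weight 3/832
  (W=2, X=1, Y=0, Z=1, V=1, U=2) weight 1/208
  (W=2, X=1, Y=0, Z=1, V=2, U=2) weight 1/208
  (W=2, X=1, Y=0, Z=1, V=3, U=2) weight 1/416
  (W=2, X=1, Y=0, Z=2, V=0, U=2) weight 3/832
  (W=2, X=1, Y=0, Z=2, V=1, U=2) weight 1/208
  (W=2, X=1, Y=0, Z=2, V=2, U=2) weight 1/208
  (W=2, X=1, Y=0, Z=2, V=3, U=2) weight 1/416
  (W=2, X=1, Y=1, Z=1, V=0, U=1) weight 3/832
  … 119 more
Group by U:
  weight(U=1) = 7/40
  weight(U=2) = 13/40
Total weight = 7/40 + 13/40 = 1/2
P(U=1 | obs) = 7/40 / 1/2 = 7/20
P(U=2 | obs) = 13/40 / 1/2 = 13/20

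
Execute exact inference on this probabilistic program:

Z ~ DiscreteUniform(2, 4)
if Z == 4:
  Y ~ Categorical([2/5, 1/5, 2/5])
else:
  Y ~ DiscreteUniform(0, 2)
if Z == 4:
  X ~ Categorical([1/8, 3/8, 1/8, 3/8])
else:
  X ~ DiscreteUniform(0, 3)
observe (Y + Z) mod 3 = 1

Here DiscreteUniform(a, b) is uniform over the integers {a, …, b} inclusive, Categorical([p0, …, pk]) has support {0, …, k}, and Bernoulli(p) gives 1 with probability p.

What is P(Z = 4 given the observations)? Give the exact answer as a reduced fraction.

Enumerate traces; 12 have nonzero weight after conditioning:
  (Z=2, Y=2, X=0) weight 1/36
  (Z=2, Y=2, X=1) weight 1/36
  (Z=2, Y=2, X=2) weight 1/36
  (Z=2, Y=2, X=3) weight 1/36
  (Z=3, Y=1, X=0) weight 1/36
  (Z=3, Y=1, X=1) weight 1/36
  (Z=3, Y=1, X=2) weight 1/36
  (Z=3, Y=1, X=3) weight 1/36
  (Z=4, Y=0, X=0) weight 1/60
  … 3 more
Group by Z:
  weight(Z=2) = 1/9
  weight(Z=3) = 1/9
  weight(Z=4) = 2/15
Total weight = 1/9 + 1/9 + 2/15 = 16/45
P(Z=2 | obs) = 1/9 / 16/45 = 5/16
P(Z=3 | obs) = 1/9 / 16/45 = 5/16
P(Z=4 | obs) = 2/15 / 16/45 = 3/8

P(Z = 4 | obs) = 3/8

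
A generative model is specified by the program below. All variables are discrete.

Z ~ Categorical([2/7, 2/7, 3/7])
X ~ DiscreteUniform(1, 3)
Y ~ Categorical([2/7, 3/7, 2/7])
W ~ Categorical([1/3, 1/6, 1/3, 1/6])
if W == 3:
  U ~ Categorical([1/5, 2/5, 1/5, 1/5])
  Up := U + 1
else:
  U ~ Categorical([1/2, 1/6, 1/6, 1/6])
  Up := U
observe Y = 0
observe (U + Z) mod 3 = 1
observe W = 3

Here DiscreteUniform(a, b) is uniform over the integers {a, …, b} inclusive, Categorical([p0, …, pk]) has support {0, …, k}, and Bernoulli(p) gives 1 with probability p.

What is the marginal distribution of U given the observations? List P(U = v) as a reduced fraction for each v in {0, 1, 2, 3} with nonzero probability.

P(U=0) = 2/11, P(U=1) = 4/11, P(U=2) = 3/11, P(U=3) = 2/11

Enumerate traces; 12 have nonzero weight after conditioning:
  (Z=0, X=1, Y=0, W=3, U=1) weight 4/2205
  (Z=0, X=2, Y=0, W=3, U=1) weight 4/2205
  (Z=0, X=3, Y=0, W=3, U=1) weight 4/2205
  (Z=1, X=1, Y=0, W=3, U=0) weight 2/2205
  (Z=1, X=1, Y=0, W=3, U=3) weight 2/2205
  (Z=1, X=2, Y=0, W=3, U=0) weight 2/2205
  (Z=1, X=2, Y=0, W=3, U=3) weight 2/2205
  (Z=1, X=3, Y=0, W=3, U=0) weight 2/2205
  (Z=2, X=1, Y=0, W=3, U=2) weight 1/735
  … 3 more
Group by U:
  weight(U=0) = 2/735
  weight(U=1) = 4/735
  weight(U=2) = 1/245
  weight(U=3) = 2/735
Total weight = 2/735 + 4/735 + 1/245 + 2/735 = 11/735
P(U=0 | obs) = 2/735 / 11/735 = 2/11
P(U=1 | obs) = 4/735 / 11/735 = 4/11
P(U=2 | obs) = 1/245 / 11/735 = 3/11
P(U=3 | obs) = 2/735 / 11/735 = 2/11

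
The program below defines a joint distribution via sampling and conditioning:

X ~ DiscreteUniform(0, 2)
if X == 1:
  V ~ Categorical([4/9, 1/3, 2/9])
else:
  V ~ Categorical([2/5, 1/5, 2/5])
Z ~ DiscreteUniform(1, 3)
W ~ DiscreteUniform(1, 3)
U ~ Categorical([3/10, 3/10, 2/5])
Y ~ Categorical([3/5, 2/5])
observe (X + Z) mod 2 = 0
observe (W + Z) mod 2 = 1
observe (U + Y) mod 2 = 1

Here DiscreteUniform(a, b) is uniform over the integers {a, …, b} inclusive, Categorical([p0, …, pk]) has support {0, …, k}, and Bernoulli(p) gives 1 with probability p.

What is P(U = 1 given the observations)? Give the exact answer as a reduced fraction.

P(U = 1 | obs) = 9/23

Enumerate traces; 54 have nonzero weight after conditioning:
  (X=0, V=0, Z=2, W=1, U=0, Y=1) weight 2/1125
  (X=0, V=0, Z=2, W=1, U=1, Y=0) weight 1/375
  (X=0, V=0, Z=2, W=1, U=2, Y=1) weight 8/3375
  (X=0, V=0, Z=2, W=3, U=0, Y=1) weight 2/1125
  (X=0, V=0, Z=2, W=3, U=1, Y=0) weight 1/375
  (X=0, V=0, Z=2, W=3, U=2, Y=1) weight 8/3375
  (X=0, V=1, Z=2, W=1, U=0, Y=1) weight 1/1125
  (X=0, V=1, Z=2, W=1, U=1, Y=0) weight 1/750
  … 46 more
Group by U:
  weight(U=0) = 2/75
  weight(U=1) = 1/25
  weight(U=2) = 8/225
Total weight = 2/75 + 1/25 + 8/225 = 23/225
P(U=0 | obs) = 2/75 / 23/225 = 6/23
P(U=1 | obs) = 1/25 / 23/225 = 9/23
P(U=2 | obs) = 8/225 / 23/225 = 8/23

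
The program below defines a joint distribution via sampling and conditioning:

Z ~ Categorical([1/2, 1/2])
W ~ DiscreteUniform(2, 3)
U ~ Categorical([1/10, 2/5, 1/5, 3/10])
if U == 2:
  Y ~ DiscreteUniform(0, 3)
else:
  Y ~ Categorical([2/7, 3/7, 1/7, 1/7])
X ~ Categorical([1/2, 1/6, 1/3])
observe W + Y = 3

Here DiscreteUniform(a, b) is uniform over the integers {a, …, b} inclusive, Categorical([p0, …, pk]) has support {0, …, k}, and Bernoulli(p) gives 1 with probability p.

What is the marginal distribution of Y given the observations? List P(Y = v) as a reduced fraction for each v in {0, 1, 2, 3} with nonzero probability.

P(Y=0) = 39/94, P(Y=1) = 55/94

Enumerate traces; 48 have nonzero weight after conditioning:
  (Z=0, W=2, U=0, Y=1, X=0) weight 3/560
  (Z=0, W=2, U=0, Y=1, X=1) weight 1/560
  (Z=0, W=2, U=0, Y=1, X=2) weight 1/280
  (Z=0, W=2, U=1, Y=1, X=0) weight 3/140
  (Z=0, W=2, U=1, Y=1, X=1) weight 1/140
  (Z=0, W=2, U=1, Y=1, X=2) weight 1/70
  (Z=0, W=2, U=2, Y=1, X=0) weight 1/160
  (Z=0, W=2, U=2, Y=1, X=1) weight 1/480
  (Z=0, W=3, U=0, Y=0, X=0) weight 1/280
  … 39 more
Group by Y:
  weight(Y=0) = 39/280
  weight(Y=1) = 11/56
Total weight = 39/280 + 11/56 = 47/140
P(Y=0 | obs) = 39/280 / 47/140 = 39/94
P(Y=1 | obs) = 11/56 / 47/140 = 55/94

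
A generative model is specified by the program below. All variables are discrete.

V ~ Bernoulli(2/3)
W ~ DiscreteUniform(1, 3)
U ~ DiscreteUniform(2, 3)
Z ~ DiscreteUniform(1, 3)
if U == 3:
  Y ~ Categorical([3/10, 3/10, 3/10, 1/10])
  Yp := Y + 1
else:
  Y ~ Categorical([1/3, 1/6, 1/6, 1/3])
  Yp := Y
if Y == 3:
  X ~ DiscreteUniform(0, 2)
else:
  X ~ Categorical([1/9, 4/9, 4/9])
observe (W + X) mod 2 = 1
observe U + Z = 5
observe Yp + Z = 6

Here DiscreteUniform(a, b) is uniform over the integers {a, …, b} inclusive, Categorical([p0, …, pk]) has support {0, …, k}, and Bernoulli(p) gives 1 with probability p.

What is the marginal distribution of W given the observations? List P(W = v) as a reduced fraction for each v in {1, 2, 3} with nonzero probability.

P(W=1) = 2/5, P(W=2) = 1/5, P(W=3) = 2/5

Enumerate traces; 20 have nonzero weight after conditioning:
  (V=0, W=1, U=2, Z=3, Y=3, X=0) weight 1/486
  (V=0, W=1, U=2, Z=3, Y=3, X=2) weight 1/486
  (V=0, W=1, U=3, Z=2, Y=3, X=0) weight 1/1620
  (V=0, W=1, U=3, Z=2, Y=3, X=2) weight 1/1620
  (V=0, W=2, U=2, Z=3, Y=3, X=1) weight 1/486
  (V=0, W=2, U=3, Z=2, Y=3, X=1) weight 1/1620
  (V=0, W=3, U=2, Z=3, Y=3, X=0) weight 1/486
  (V=0, W=3, U=2, Z=3, Y=3, X=2) weight 1/486
  … 12 more
Group by W:
  weight(W=1) = 13/810
  weight(W=2) = 13/1620
  weight(W=3) = 13/810
Total weight = 13/810 + 13/1620 + 13/810 = 13/324
P(W=1 | obs) = 13/810 / 13/324 = 2/5
P(W=2 | obs) = 13/1620 / 13/324 = 1/5
P(W=3 | obs) = 13/810 / 13/324 = 2/5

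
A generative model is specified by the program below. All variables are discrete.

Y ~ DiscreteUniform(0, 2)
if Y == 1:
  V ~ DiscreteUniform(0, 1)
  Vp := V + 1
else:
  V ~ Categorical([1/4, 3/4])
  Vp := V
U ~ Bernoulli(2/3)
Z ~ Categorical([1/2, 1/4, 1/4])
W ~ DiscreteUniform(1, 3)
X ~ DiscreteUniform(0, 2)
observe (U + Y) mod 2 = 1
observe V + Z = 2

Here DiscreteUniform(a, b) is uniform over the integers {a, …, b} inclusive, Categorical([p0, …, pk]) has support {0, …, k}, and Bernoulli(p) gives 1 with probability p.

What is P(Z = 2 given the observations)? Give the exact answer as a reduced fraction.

Enumerate traces; 54 have nonzero weight after conditioning:
  (Y=0, V=0, U=1, Z=2, W=1, X=0) weight 1/648
  (Y=0, V=0, U=1, Z=2, W=1, X=1) weight 1/648
  (Y=0, V=0, U=1, Z=2, W=1, X=2) weight 1/648
  (Y=0, V=0, U=1, Z=2, W=2, X=0) weight 1/648
  (Y=0, V=0, U=1, Z=2, W=2, X=1) weight 1/648
  (Y=0, V=0, U=1, Z=2, W=2, X=2) weight 1/648
  (Y=0, V=0, U=1, Z=2, W=3, X=0) weight 1/648
  (Y=0, V=0, U=1, Z=2, W=3, X=1) weight 1/648
  (Y=0, V=1, U=1, Z=1, W=1, X=0) weight 1/216
  … 45 more
Group by Z:
  weight(Z=1) = 7/72
  weight(Z=2) = 1/24
Total weight = 7/72 + 1/24 = 5/36
P(Z=1 | obs) = 7/72 / 5/36 = 7/10
P(Z=2 | obs) = 1/24 / 5/36 = 3/10

P(Z = 2 | obs) = 3/10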